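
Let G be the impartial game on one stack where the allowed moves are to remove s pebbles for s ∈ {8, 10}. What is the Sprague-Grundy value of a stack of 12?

1

Build the Grundy sequence with g(k) = mex{g(k−s) : s ∈ {8, 10}, s ≤ k}:
k:     0  1  2  3  4  5  6  7  8  9 10 11 12
g(k):  0  0  0  0  0  0  0  0  1  1  1  1  1
So g(12) = 1.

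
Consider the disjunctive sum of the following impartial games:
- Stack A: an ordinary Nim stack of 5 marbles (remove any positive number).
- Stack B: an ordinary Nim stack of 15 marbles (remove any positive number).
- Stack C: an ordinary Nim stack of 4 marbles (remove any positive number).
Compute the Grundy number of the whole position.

14

Stack A is a plain Nim stack of size 5, so its Grundy value is 5.
Stack B is a plain Nim stack of size 15, so its Grundy value is 15.
Stack C is a plain Nim stack of size 4, so its Grundy value is 4.
The value of a disjunctive sum is the nim-sum of the parts.
Combined value = 5 XOR 15 XOR 4 = 14.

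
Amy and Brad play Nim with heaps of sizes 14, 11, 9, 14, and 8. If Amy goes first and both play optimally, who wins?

Amy wins

Nim-sum: 14 XOR 11 XOR 9 XOR 14 XOR 8 = 10.
The nim-sum is 10 ≠ 0, so this is an N-position: the player to move can win; Amy has a winning move.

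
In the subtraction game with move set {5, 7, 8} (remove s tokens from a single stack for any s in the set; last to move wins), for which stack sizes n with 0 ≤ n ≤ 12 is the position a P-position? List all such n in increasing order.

0, 1, 2, 3, 4

Compute g(0), g(1), … for moves {5, 7, 8}:
k:     0  1  2  3  4  5  6  7  8  9 10 11 12
g(k):  0  0  0  0  0  1  1  1  1  1  2  2  2
The P-positions (g = 0) in 0..12 are 0, 1, 2, 3, 4.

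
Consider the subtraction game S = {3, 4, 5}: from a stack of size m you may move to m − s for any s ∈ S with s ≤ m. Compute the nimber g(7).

2

Build the Grundy sequence with g(k) = mex{g(k−s) : s ∈ {3, 4, 5}, s ≤ k}:
g(0) = mex{} = 0
g(1) = mex{} = 0
g(2) = mex{} = 0
g(3) = mex{0} = 1
g(4) = mex{0} = 1
g(5) = mex{0} = 1
g(6) = mex{0,1} = 2
g(7) = mex{0,1} = 2
So g(7) = 2.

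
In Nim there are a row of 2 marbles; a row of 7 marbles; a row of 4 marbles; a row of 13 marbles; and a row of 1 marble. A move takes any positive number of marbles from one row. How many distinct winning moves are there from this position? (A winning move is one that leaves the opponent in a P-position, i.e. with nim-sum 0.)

Compute the nim-sum pairwise:
2 ^ 7 = 5
5 ^ 4 = 1
1 ^ 13 = 12
12 ^ 1 = 13
The overall nim-sum is X = 13. A row of size p has a winning move iff p XOR X < p (reduce it to p XOR X).
  2: 2 XOR 13 = 15 ≥ 2 — no move.
  7: 7 XOR 13 = 10 ≥ 7 — no move.
  4: 4 XOR 13 = 9 ≥ 4 — no move.
  13: 13 XOR 13 = 0 < 13 — winning move (to 0).
  1: 1 XOR 13 = 12 ≥ 1 — no move.
That gives 1 winning move.

1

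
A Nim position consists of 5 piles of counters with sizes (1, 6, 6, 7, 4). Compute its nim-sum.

Compute the nim-sum pairwise:
1 ⊕ 6 = 7
7 ⊕ 6 = 1
1 ⊕ 7 = 6
6 ⊕ 4 = 2

2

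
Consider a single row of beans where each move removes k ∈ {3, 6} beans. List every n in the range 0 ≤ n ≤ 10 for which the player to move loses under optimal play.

0, 1, 2, 9, 10

Grundy values for subtraction set {3, 6}:
g(0) = mex{} = 0
g(1) = mex{} = 0
g(2) = mex{} = 0
g(3) = mex{0} = 1
g(4) = mex{0} = 1
g(5) = mex{0} = 1
g(6) = mex{0,1} = 2
g(7) = mex{0,1} = 2
g(8) = mex{0,1} = 2
g(9) = mex{1,2} = 0
g(10) = mex{1,2} = 0
The P-positions (g = 0) in 0..10 are 0, 1, 2, 9, 10.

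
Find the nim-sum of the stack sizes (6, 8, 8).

6

Nim-sum: 6 XOR 8 XOR 8 = 6.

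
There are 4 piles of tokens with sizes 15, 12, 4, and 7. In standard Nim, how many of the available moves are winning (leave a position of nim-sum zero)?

0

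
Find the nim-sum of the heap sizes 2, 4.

In binary:
  010  (2)
  100  (4)
  ---
  110  (6)

6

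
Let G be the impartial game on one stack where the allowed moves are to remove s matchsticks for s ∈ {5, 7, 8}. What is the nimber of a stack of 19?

1

Grundy values for subtraction set {5, 7, 8}:
k:     0  1  2  3  4  5  6  7  8  9 10 11 12 13 14 15 16 17 18 19
g(k):  0  0  0  0  0  1  1  1  1  1  2  2  2  0  0  0  0  0  1  1
So g(19) = 1.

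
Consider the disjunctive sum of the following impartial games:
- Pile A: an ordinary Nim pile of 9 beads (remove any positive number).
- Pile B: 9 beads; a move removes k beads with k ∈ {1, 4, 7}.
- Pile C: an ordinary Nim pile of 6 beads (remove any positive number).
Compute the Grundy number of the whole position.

14

Pile A is a plain Nim pile of size 9, so its Grundy value is 9.
For pile B, compute g(0), g(1), … with moves {1, 4, 7}:
k:     0  1  2  3  4  5  6  7  8  9
g(k):  0  1  0  1  2  0  1  2  0  1
So g(9) = 1.
Pile C is a plain Nim pile of size 6, so its Grundy value is 6.
By the Sprague-Grundy theorem, the Grundy value of a sum of independent games is the XOR of the component values.
Combined value = 9 XOR 1 XOR 6 = 14.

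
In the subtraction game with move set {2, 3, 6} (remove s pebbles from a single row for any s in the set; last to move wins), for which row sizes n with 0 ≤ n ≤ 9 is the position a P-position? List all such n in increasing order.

0, 1, 5, 9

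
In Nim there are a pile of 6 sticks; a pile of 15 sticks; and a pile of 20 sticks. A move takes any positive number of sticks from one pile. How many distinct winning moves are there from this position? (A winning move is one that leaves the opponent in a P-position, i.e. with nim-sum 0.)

1

Compute the nim-sum pairwise:
6 XOR 15 = 9
9 XOR 20 = 29
The overall nim-sum is X = 29. A pile of size p has a winning move iff p XOR X < p (reduce it to p XOR X).
  6: 6 XOR 29 = 27 ≥ 6 — no move.
  15: 15 XOR 29 = 18 ≥ 15 — no move.
  20: 20 XOR 29 = 9 < 20 — winning move (to 9).
That gives 1 winning move.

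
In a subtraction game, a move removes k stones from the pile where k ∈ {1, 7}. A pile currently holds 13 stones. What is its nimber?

1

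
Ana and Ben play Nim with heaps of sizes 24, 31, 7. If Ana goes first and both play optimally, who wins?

Ben wins

Bitwise XOR of the heap sizes:
  11000  (24)
  11111  (31)
  00111  (7)
  -----
  00000  (0)
The nim-sum is 0, so this is a P-position: the player to move is in a losing position under optimal play; Ana is about to move from it and so loses — Ben wins.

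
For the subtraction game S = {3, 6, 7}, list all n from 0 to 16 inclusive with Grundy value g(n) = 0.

Compute g(0), g(1), … for moves {3, 6, 7}:
k:     0  1  2  3  4  5  6  7  8  9 10 11 12 13 14 15 16
g(k):  0  0  0  1  1  1  2  2  2  3  0  0  0  1  1  1  2
The P-positions (g = 0) in 0..16 are 0, 1, 2, 10, 11, 12.

0, 1, 2, 10, 11, 12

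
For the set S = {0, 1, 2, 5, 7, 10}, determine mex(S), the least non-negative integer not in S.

3

The values 0, 1, 2 are all present; 3 is the first non-negative integer missing from the set.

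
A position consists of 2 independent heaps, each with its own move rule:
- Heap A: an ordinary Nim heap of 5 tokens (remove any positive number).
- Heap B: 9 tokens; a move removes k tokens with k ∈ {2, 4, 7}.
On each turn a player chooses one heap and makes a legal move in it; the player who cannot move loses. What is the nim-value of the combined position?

5

Heap A is a plain Nim heap of size 5, so its Grundy value is 5.
Build the Grundy sequence for heap B with g(k) = mex{g(k−s) : s ∈ {2, 4, 7}, s ≤ k}:
g(0) = mex{} = 0
g(1) = mex{} = 0
g(2) = mex{0} = 1
g(3) = mex{0} = 1
g(4) = mex{0,1} = 2
g(5) = mex{0,1} = 2
g(6) = mex{1,2} = 0
g(7) = mex{0,1,2} = 3
g(8) = mex{0,2} = 1
g(9) = mex{1,2,3} = 0
So g(9) = 0.
By the Sprague-Grundy theorem, the Grundy value of a sum of independent games is the XOR of the component values.
Combined value = 5 ⊕ 0 = 5.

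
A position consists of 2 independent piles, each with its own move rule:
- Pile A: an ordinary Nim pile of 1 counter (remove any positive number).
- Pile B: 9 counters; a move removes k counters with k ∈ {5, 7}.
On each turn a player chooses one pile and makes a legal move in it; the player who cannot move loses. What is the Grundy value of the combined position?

Pile A is a plain Nim pile of size 1, so its Grundy value is 1.
Build the Grundy sequence for pile B with g(k) = mex{g(k−s) : s ∈ {5, 7}, s ≤ k}:
k:     0  1  2  3  4  5  6  7  8  9
g(k):  0  0  0  0  0  1  1  1  1  1
So g(9) = 1.
The value of a disjunctive sum is the nim-sum of the parts.
Combined value = 1 XOR 1 = 0.

0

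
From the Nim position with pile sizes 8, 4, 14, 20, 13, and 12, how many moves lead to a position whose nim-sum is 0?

Nim-sum: 8 ^ 4 ^ 14 ^ 20 ^ 13 ^ 12 = 23.
The overall nim-sum is X = 23. A pile of size p has a winning move iff p XOR X < p (reduce it to p XOR X).
  8: 8 XOR 23 = 31 ≥ 8 — no move.
  4: 4 XOR 23 = 19 ≥ 4 — no move.
  14: 14 XOR 23 = 25 ≥ 14 — no move.
  20: 20 XOR 23 = 3 < 20 — winning move (to 3).
  13: 13 XOR 23 = 26 ≥ 13 — no move.
  12: 12 XOR 23 = 27 ≥ 12 — no move.
That gives 1 winning move.

1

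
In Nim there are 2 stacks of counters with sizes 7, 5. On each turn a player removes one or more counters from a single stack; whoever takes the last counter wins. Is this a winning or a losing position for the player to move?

Compute the nim-sum pairwise:
7 XOR 5 = 2
The nim-sum is 2 ≠ 0, so this is an N-position: the player to move can win.

Winning position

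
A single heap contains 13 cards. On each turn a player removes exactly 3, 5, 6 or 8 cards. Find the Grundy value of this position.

Compute g(0), g(1), … for moves {3, 5, 6, 8}:
g(0) = mex{} = 0
g(1) = mex{} = 0
g(2) = mex{} = 0
g(3) = mex{0} = 1
g(4) = mex{0} = 1
g(5) = mex{0} = 1
g(6) = mex{0,1} = 2
g(7) = mex{0,1} = 2
g(8) = mex{0,1} = 2
g(9) = mex{0,1,2} = 3
g(10) = mex{0,1,2} = 3
g(11) = mex{1,2} = 0
g(12) = mex{1,2,3} = 0
g(13) = mex{1,2,3} = 0
So g(13) = 0.

0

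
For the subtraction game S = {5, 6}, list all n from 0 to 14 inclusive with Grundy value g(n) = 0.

0, 1, 2, 3, 4, 11, 12, 13, 14

Compute g(0), g(1), … for moves {5, 6}:
k:     0  1  2  3  4  5  6  7  8  9 10 11 12 13 14
g(k):  0  0  0  0  0  1  1  1  1  1  2  0  0  0  0
The P-positions (g = 0) in 0..14 are 0, 1, 2, 3, 4, 11, 12, 13, 14.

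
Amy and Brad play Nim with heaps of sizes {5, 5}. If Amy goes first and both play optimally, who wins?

Brad wins

Write each in binary and XOR column by column:
  101  (5)
  101  (5)
  ---
  000  (0)
The nim-sum is 0, so this is a P-position: the player to move is in a losing position under optimal play; Amy is about to move from it and so loses — Brad wins.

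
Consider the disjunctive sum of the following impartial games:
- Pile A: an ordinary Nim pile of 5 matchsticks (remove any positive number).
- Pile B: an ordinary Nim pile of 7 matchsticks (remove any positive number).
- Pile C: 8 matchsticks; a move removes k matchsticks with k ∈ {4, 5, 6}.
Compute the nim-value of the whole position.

Pile A is a plain Nim pile of size 5, so its Grundy value is 5.
Pile B is a plain Nim pile of size 7, so its Grundy value is 7.
Build the Grundy sequence for pile C with g(k) = mex{g(k−s) : s ∈ {4, 5, 6}, s ≤ k}:
g(0) = mex{} = 0
g(1) = mex{} = 0
g(2) = mex{} = 0
g(3) = mex{} = 0
g(4) = mex{0} = 1
g(5) = mex{0} = 1
g(6) = mex{0} = 1
g(7) = mex{0} = 1
g(8) = mex{0,1} = 2
So g(8) = 2.
By the Sprague-Grundy theorem, the Grundy value of a sum of independent games is the XOR of the component values.
Combined value = 5 ⊕ 7 ⊕ 2 = 0.

0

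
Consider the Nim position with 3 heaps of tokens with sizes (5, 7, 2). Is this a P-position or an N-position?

P-position

Bitwise XOR of the heap sizes:
  101  (5)
  111  (7)
  010  (2)
  ---
  000  (0)
The nim-sum is 0, so this is a P-position: the player to move is in a losing position under optimal play.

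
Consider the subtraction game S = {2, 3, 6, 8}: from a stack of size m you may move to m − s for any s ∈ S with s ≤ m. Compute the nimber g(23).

2

Grundy values for subtraction set {2, 3, 6, 8}:
k:     0  1  2  3  4  5  6  7  8  9 10 11 12 13 14 15 16 17 18 19 20 21 22 23
g(k):  0  0  1  1  2  0  3  1  2  2  0  3  1  2  0  0  1  1  2  0  3  1  2  2
So g(23) = 2.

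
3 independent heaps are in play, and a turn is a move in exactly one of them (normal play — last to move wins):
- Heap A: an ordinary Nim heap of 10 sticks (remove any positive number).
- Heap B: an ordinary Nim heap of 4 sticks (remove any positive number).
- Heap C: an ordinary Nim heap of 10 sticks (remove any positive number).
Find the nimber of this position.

4

Heap A is a plain Nim heap of size 10, so its Grundy value is 10.
Heap B is a plain Nim heap of size 4, so its Grundy value is 4.
Heap C is a plain Nim heap of size 10, so its Grundy value is 10.
By the Sprague-Grundy theorem, the Grundy value of a sum of independent games is the XOR of the component values.
Combined value = 10 XOR 4 XOR 10 = 4.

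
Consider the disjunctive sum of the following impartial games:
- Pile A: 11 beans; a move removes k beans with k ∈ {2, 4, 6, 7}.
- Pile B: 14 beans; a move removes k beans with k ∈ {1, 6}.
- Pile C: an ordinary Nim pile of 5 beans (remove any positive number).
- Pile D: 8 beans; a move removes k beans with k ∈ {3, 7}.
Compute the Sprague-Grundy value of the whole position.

6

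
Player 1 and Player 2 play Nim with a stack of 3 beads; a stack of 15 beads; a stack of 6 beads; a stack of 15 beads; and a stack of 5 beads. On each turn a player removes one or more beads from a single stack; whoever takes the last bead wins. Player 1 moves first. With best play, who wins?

Player 2 wins

Compute the nim-sum pairwise:
3 ⊕ 15 = 12
12 ⊕ 6 = 10
10 ⊕ 15 = 5
5 ⊕ 5 = 0
The nim-sum is 0, so this is a P-position: the player to move is in a losing position under optimal play; Player 1 is about to move from it and so loses — Player 2 wins.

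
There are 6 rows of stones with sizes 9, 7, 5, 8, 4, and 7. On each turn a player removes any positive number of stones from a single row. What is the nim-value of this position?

0

Bitwise XOR of the heap sizes:
  1001  (9)
  0111  (7)
  0101  (5)
  1000  (8)
  0100  (4)
  0111  (7)
  ----
  0000  (0)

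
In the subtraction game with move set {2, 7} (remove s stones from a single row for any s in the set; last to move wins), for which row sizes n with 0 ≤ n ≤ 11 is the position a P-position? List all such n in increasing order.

0, 1, 4, 5, 9, 10

Build the Grundy sequence with g(k) = mex{g(k−s) : s ∈ {2, 7}, s ≤ k}:
k:     0  1  2  3  4  5  6  7  8  9 10 11
g(k):  0  0  1  1  0  0  1  1  2  0  0  1
The P-positions (g = 0) in 0..11 are 0, 1, 4, 5, 9, 10.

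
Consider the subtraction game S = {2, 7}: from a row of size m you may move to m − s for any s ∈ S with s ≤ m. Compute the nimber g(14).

0

Grundy values for subtraction set {2, 7}:
g(0) = mex{} = 0
g(1) = mex{} = 0
g(2) = mex{0} = 1
g(3) = mex{0} = 1
g(4) = mex{1} = 0
g(5) = mex{1} = 0
g(6) = mex{0} = 1
g(7) = mex{0} = 1
g(8) = mex{0,1} = 2
g(9) = mex{1} = 0
g(10) = mex{1,2} = 0
g(11) = mex{0} = 1
g(12) = mex{0} = 1
g(13) = mex{1} = 0
g(14) = mex{1} = 0
So g(14) = 0.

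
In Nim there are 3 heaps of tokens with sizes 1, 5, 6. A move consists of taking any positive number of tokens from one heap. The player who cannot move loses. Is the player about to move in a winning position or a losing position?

Winning position

Nim-sum: 1 XOR 5 XOR 6 = 2.
The nim-sum is 2 ≠ 0, so this is an N-position: the player to move can win.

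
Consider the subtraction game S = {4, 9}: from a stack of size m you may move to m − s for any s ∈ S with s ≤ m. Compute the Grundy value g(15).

0

Build the Grundy sequence with g(k) = mex{g(k−s) : s ∈ {4, 9}, s ≤ k}:
k:     0  1  2  3  4  5  6  7  8  9 10 11 12 13 14 15
g(k):  0  0  0  0  1  1  1  1  0  2  2  2  1  0  0  0
So g(15) = 0.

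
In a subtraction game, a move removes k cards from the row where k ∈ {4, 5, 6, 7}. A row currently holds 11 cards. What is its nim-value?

0

Grundy values for subtraction set {4, 5, 6, 7}:
k:     0  1  2  3  4  5  6  7  8  9 10 11
g(k):  0  0  0  0  1  1  1  1  2  2  2  0
So g(11) = 0.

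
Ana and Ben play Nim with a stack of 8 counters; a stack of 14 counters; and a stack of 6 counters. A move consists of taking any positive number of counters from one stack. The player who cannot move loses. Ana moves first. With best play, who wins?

Ben wins

In binary:
  1000  (8)
  1110  (14)
  0110  (6)
  ----
  0000  (0)
The nim-sum is 0, so this is a P-position: the player to move is in a losing position under optimal play; Ana is about to move from it and so loses — Ben wins.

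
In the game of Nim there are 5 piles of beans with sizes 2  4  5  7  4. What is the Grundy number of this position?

Nim-sum: 2 XOR 4 XOR 5 XOR 7 XOR 4 = 0.

0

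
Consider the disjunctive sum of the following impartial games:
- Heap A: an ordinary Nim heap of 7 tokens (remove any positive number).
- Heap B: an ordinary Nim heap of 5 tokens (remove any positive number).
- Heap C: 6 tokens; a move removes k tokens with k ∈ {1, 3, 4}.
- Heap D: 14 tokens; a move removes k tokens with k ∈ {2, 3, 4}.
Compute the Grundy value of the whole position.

1

Heap A is a plain Nim heap of size 7, so its Grundy value is 7.
Heap B is a plain Nim heap of size 5, so its Grundy value is 5.
Build the Grundy sequence for heap C with g(k) = mex{g(k−s) : s ∈ {1, 3, 4}, s ≤ k}:
g(0) = mex{} = 0
g(1) = mex{0} = 1
g(2) = mex{1} = 0
g(3) = mex{0} = 1
g(4) = mex{0,1} = 2
g(5) = mex{0,1,2} = 3
g(6) = mex{0,1,3} = 2
So g(6) = 2.
Grundy values for heap D (subtraction set {2, 3, 4}):
k:     0  1  2  3  4  5  6  7  8  9 10 11 12 13 14
g(k):  0  0  1  1  2  2  0  0  1  1  2  2  0  0  1
So g(14) = 1.
By the Sprague-Grundy theorem, the Grundy value of a sum of independent games is the XOR of the component values.
Combined value = 7 ⊕ 5 ⊕ 2 ⊕ 1 = 1.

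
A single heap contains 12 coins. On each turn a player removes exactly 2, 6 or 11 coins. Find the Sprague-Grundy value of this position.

Compute g(0), g(1), … for moves {2, 6, 11}:
g(0) = mex{} = 0
g(1) = mex{} = 0
g(2) = mex{0} = 1
g(3) = mex{0} = 1
g(4) = mex{1} = 0
g(5) = mex{1} = 0
g(6) = mex{0} = 1
g(7) = mex{0} = 1
g(8) = mex{1} = 0
g(9) = mex{1} = 0
g(10) = mex{0} = 1
g(11) = mex{0} = 1
g(12) = mex{0,1} = 2
So g(12) = 2.

2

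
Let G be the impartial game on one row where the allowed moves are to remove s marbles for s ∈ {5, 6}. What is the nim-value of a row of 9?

Grundy values for subtraction set {5, 6}:
g(0) = mex{} = 0
g(1) = mex{} = 0
g(2) = mex{} = 0
g(3) = mex{} = 0
g(4) = mex{} = 0
g(5) = mex{0} = 1
g(6) = mex{0} = 1
g(7) = mex{0} = 1
g(8) = mex{0} = 1
g(9) = mex{0} = 1
So g(9) = 1.

1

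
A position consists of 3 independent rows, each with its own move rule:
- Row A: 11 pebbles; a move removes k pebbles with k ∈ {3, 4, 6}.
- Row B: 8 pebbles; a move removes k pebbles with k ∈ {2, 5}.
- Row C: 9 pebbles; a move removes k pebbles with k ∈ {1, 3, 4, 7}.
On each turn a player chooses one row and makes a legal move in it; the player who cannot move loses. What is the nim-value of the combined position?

Grundy values for row A (subtraction set {3, 4, 6}):
g(0) = mex{} = 0
g(1) = mex{} = 0
g(2) = mex{} = 0
g(3) = mex{0} = 1
g(4) = mex{0} = 1
g(5) = mex{0} = 1
g(6) = mex{0,1} = 2
g(7) = mex{0,1} = 2
g(8) = mex{0,1} = 2
g(9) = mex{1,2} = 0
g(10) = mex{1,2} = 0
g(11) = mex{1,2} = 0
So g(11) = 0.
For row B, compute g(0), g(1), … with moves {2, 5}:
g(0) = mex{} = 0
g(1) = mex{} = 0
g(2) = mex{0} = 1
g(3) = mex{0} = 1
g(4) = mex{1} = 0
g(5) = mex{0,1} = 2
g(6) = mex{0} = 1
g(7) = mex{1,2} = 0
g(8) = mex{1} = 0
So g(8) = 0.
Build the Grundy sequence for row C with g(k) = mex{g(k−s) : s ∈ {1, 3, 4, 7}, s ≤ k}:
k:     0  1  2  3  4  5  6  7  8  9
g(k):  0  1  0  1  2  3  2  3  0  1
So g(9) = 1.
The value of a disjunctive sum is the nim-sum of the parts.
Combined value = 0 XOR 0 XOR 1 = 1.

1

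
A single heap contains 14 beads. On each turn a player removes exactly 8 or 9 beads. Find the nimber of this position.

Grundy values for subtraction set {8, 9}:
k:     0  1  2  3  4  5  6  7  8  9 10 11 12 13 14
g(k):  0  0  0  0  0  0  0  0  1  1  1  1  1  1  1
So g(14) = 1.

1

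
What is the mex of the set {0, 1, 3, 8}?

2

The values 0, 1 are all present; 2 is the first non-negative integer missing from the set.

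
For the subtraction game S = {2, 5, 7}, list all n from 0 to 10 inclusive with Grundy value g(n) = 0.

0, 1, 4, 10

Compute g(0), g(1), … for moves {2, 5, 7}:
g(0) = mex{} = 0
g(1) = mex{} = 0
g(2) = mex{0} = 1
g(3) = mex{0} = 1
g(4) = mex{1} = 0
g(5) = mex{0,1} = 2
g(6) = mex{0} = 1
g(7) = mex{0,1,2} = 3
g(8) = mex{0,1} = 2
g(9) = mex{0,1,3} = 2
g(10) = mex{1,2} = 0
The P-positions (g = 0) in 0..10 are 0, 1, 4, 10.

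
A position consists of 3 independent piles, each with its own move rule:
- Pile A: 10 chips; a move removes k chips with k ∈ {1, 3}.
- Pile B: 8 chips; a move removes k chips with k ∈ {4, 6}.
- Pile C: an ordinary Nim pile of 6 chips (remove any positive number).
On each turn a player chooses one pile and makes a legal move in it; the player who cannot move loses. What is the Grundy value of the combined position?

4

Grundy values for pile A (subtraction set {1, 3}):
k:     0  1  2  3  4  5  6  7  8  9 10
g(k):  0  1  0  1  0  1  0  1  0  1  0
So g(10) = 0.
For pile B, compute g(0), g(1), … with moves {4, 6}:
g(0) = mex{} = 0
g(1) = mex{} = 0
g(2) = mex{} = 0
g(3) = mex{} = 0
g(4) = mex{0} = 1
g(5) = mex{0} = 1
g(6) = mex{0} = 1
g(7) = mex{0} = 1
g(8) = mex{0,1} = 2
So g(8) = 2.
Pile C is a plain Nim pile of size 6, so its Grundy value is 6.
By the Sprague-Grundy theorem, the Grundy value of a sum of independent games is the XOR of the component values.
Combined value = 0 XOR 2 XOR 6 = 4.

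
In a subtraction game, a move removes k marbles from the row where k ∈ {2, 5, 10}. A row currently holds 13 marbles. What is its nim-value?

Grundy values for subtraction set {2, 5, 10}:
g(0) = mex{} = 0
g(1) = mex{} = 0
g(2) = mex{0} = 1
g(3) = mex{0} = 1
g(4) = mex{1} = 0
g(5) = mex{0,1} = 2
g(6) = mex{0} = 1
g(7) = mex{1,2} = 0
g(8) = mex{1} = 0
g(9) = mex{0} = 1
g(10) = mex{0,2} = 1
g(11) = mex{0,1} = 2
g(12) = mex{0,1} = 2
g(13) = mex{0,1,2} = 3
So g(13) = 3.

3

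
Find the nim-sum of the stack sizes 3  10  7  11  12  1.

8

In binary:
  0011  (3)
  1010  (10)
  0111  (7)
  1011  (11)
  1100  (12)
  0001  (1)
  ----
  1000  (8)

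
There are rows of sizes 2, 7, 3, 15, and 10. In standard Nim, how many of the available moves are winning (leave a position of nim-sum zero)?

Nim-sum: 2 ⊕ 7 ⊕ 3 ⊕ 15 ⊕ 10 = 3.
The overall nim-sum is X = 3. A row of size p has a winning move iff p XOR X < p (reduce it to p XOR X).
  2: 2 XOR 3 = 1 < 2 — winning move (to 1).
  7: 7 XOR 3 = 4 < 7 — winning move (to 4).
  3: 3 XOR 3 = 0 < 3 — winning move (to 0).
  15: 15 XOR 3 = 12 < 15 — winning move (to 12).
  10: 10 XOR 3 = 9 < 10 — winning move (to 9).
That gives 5 winning moves.

5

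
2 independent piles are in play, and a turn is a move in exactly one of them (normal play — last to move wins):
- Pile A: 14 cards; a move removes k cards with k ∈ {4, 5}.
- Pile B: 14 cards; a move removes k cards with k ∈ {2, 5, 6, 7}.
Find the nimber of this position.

Build the Grundy sequence for pile A with g(k) = mex{g(k−s) : s ∈ {4, 5}, s ≤ k}:
k:     0  1  2  3  4  5  6  7  8  9 10 11 12 13 14
g(k):  0  0  0  0  1  1  1  1  2  0  0  0  0  1  1
So g(14) = 1.
Grundy values for pile B (subtraction set {2, 5, 6, 7}):
k:     0  1  2  3  4  5  6  7  8  9 10 11 12 13 14
g(k):  0  0  1  1  0  2  1  3  2  2  3  3  0  0  1
So g(14) = 1.
By the Sprague-Grundy theorem, the Grundy value of a sum of independent games is the XOR of the component values.
Combined value = 1 XOR 1 = 0.

0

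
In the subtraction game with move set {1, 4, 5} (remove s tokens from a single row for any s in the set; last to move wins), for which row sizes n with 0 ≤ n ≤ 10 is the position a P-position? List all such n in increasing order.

0, 2, 8, 10

Grundy values for subtraction set {1, 4, 5}:
k:     0  1  2  3  4  5  6  7  8  9 10
g(k):  0  1  0  1  2  3  2  3  0  1  0
The P-positions (g = 0) in 0..10 are 0, 2, 8, 10.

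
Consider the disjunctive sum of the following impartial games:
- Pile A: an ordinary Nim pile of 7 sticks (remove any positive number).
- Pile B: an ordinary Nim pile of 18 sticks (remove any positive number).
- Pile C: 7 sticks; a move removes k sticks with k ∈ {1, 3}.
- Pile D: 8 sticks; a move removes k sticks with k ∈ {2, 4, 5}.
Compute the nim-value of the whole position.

20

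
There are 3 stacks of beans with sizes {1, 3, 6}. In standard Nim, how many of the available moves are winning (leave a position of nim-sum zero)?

Write each in binary and XOR column by column:
  001  (1)
  011  (3)
  110  (6)
  ---
  100  (4)
The overall nim-sum is X = 4. A stack of size p has a winning move iff p XOR X < p (reduce it to p XOR X).
  1: 1 XOR 4 = 5 ≥ 1 — no move.
  3: 3 XOR 4 = 7 ≥ 3 — no move.
  6: 6 XOR 4 = 2 < 6 — winning move (to 2).
That gives 1 winning move.

1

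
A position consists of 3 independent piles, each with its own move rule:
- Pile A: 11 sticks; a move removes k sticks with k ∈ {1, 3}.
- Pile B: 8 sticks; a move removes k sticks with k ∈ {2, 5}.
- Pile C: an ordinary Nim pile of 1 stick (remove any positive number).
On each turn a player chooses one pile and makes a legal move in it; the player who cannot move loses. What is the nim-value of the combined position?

0

Build the Grundy sequence for pile A with g(k) = mex{g(k−s) : s ∈ {1, 3}, s ≤ k}:
g(0) = mex{} = 0
g(1) = mex{0} = 1
g(2) = mex{1} = 0
g(3) = mex{0} = 1
g(4) = mex{1} = 0
g(5) = mex{0} = 1
g(6) = mex{1} = 0
g(7) = mex{0} = 1
g(8) = mex{1} = 0
g(9) = mex{0} = 1
g(10) = mex{1} = 0
g(11) = mex{0} = 1
So g(11) = 1.
Build the Grundy sequence for pile B with g(k) = mex{g(k−s) : s ∈ {2, 5}, s ≤ k}:
g(0) = mex{} = 0
g(1) = mex{} = 0
g(2) = mex{0} = 1
g(3) = mex{0} = 1
g(4) = mex{1} = 0
g(5) = mex{0,1} = 2
g(6) = mex{0} = 1
g(7) = mex{1,2} = 0
g(8) = mex{1} = 0
So g(8) = 0.
Pile C is a plain Nim pile of size 1, so its Grundy value is 1.
By the Sprague-Grundy theorem, the Grundy value of a sum of independent games is the XOR of the component values.
Combined value = 1 XOR 0 XOR 1 = 0.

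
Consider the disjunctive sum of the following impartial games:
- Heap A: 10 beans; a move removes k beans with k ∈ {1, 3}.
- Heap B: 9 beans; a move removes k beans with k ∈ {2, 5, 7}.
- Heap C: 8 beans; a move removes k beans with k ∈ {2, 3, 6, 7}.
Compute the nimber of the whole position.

For heap A, compute g(0), g(1), … with moves {1, 3}:
k:     0  1  2  3  4  5  6  7  8  9 10
g(k):  0  1  0  1  0  1  0  1  0  1  0
So g(10) = 0.
For heap B, compute g(0), g(1), … with moves {2, 5, 7}:
k:     0  1  2  3  4  5  6  7  8  9
g(k):  0  0  1  1  0  2  1  3  2  2
So g(9) = 2.
For heap C, compute g(0), g(1), … with moves {2, 3, 6, 7}:
g(0) = mex{} = 0
g(1) = mex{} = 0
g(2) = mex{0} = 1
g(3) = mex{0} = 1
g(4) = mex{0,1} = 2
g(5) = mex{1} = 0
g(6) = mex{0,1,2} = 3
g(7) = mex{0,2} = 1
g(8) = mex{0,1,3} = 2
So g(8) = 2.
The value of a disjunctive sum is the nim-sum of the parts.
Combined value = 0 ⊕ 2 ⊕ 2 = 0.

0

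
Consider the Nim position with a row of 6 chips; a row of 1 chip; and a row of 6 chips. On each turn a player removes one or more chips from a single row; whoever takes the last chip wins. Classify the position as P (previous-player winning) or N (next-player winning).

Bitwise XOR of the heap sizes:
  110  (6)
  001  (1)
  110  (6)
  ---
  001  (1)
The nim-sum is 1 ≠ 0, so this is an N-position: the player to move can win.

N-position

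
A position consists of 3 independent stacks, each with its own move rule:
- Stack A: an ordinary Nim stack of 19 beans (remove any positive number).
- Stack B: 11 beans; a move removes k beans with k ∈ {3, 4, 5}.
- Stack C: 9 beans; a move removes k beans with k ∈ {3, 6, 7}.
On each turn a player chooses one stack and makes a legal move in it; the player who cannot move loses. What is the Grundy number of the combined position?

17

Stack A is a plain Nim stack of size 19, so its Grundy value is 19.
Grundy values for stack B (subtraction set {3, 4, 5}):
k:     0  1  2  3  4  5  6  7  8  9 10 11
g(k):  0  0  0  1  1  1  2  2  0  0  0  1
So g(11) = 1.
Grundy values for stack C (subtraction set {3, 6, 7}):
k:     0  1  2  3  4  5  6  7  8  9
g(k):  0  0  0  1  1  1  2  2  2  3
So g(9) = 3.
The value of a disjunctive sum is the nim-sum of the parts.
Combined value = 19 XOR 1 XOR 3 = 17.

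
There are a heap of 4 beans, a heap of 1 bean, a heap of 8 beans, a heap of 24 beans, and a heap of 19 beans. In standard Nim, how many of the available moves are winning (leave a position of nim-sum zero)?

Nim-sum: 4 ^ 1 ^ 8 ^ 24 ^ 19 = 6.
The overall nim-sum is X = 6. A heap of size p has a winning move iff p XOR X < p (reduce it to p XOR X).
  4: 4 XOR 6 = 2 < 4 — winning move (to 2).
  1: 1 XOR 6 = 7 ≥ 1 — no move.
  8: 8 XOR 6 = 14 ≥ 8 — no move.
  24: 24 XOR 6 = 30 ≥ 24 — no move.
  19: 19 XOR 6 = 21 ≥ 19 — no move.
That gives 1 winning move.

1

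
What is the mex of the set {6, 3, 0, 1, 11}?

2

The values 0, 1 are all present; 2 is the first non-negative integer missing from the set.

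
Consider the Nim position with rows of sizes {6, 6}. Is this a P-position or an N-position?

P-position

Nim-sum: 6 ⊕ 6 = 0.
The nim-sum is 0, so this is a P-position: the player to move is in a losing position under optimal play.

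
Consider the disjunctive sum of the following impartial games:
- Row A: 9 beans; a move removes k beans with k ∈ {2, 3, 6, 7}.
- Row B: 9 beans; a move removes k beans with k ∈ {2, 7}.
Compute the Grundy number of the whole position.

Grundy values for row A (subtraction set {2, 3, 6, 7}):
k:     0  1  2  3  4  5  6  7  8  9
g(k):  0  0  1  1  2  0  3  1  2  0
So g(9) = 0.
For row B, compute g(0), g(1), … with moves {2, 7}:
g(0) = mex{} = 0
g(1) = mex{} = 0
g(2) = mex{0} = 1
g(3) = mex{0} = 1
g(4) = mex{1} = 0
g(5) = mex{1} = 0
g(6) = mex{0} = 1
g(7) = mex{0} = 1
g(8) = mex{0,1} = 2
g(9) = mex{1} = 0
So g(9) = 0.
By the Sprague-Grundy theorem, the Grundy value of a sum of independent games is the XOR of the component values.
Combined value = 0 ⊕ 0 = 0.

0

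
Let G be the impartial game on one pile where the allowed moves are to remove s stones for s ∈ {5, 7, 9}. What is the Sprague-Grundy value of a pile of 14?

Build the Grundy sequence with g(k) = mex{g(k−s) : s ∈ {5, 7, 9}, s ≤ k}:
g(0) = mex{} = 0
g(1) = mex{} = 0
g(2) = mex{} = 0
g(3) = mex{} = 0
g(4) = mex{} = 0
g(5) = mex{0} = 1
g(6) = mex{0} = 1
g(7) = mex{0} = 1
g(8) = mex{0} = 1
g(9) = mex{0} = 1
g(10) = mex{0,1} = 2
g(11) = mex{0,1} = 2
g(12) = mex{0,1} = 2
g(13) = mex{0,1} = 2
g(14) = mex{1} = 0
So g(14) = 0.

0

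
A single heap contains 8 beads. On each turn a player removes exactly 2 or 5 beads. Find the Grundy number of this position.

0

Grundy values for subtraction set {2, 5}:
k:     0  1  2  3  4  5  6  7  8
g(k):  0  0  1  1  0  2  1  0  0
So g(8) = 0.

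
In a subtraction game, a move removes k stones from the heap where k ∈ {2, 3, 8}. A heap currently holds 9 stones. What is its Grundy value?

2

Compute g(0), g(1), … for moves {2, 3, 8}:
g(0) = mex{} = 0
g(1) = mex{} = 0
g(2) = mex{0} = 1
g(3) = mex{0} = 1
g(4) = mex{0,1} = 2
g(5) = mex{1} = 0
g(6) = mex{1,2} = 0
g(7) = mex{0,2} = 1
g(8) = mex{0} = 1
g(9) = mex{0,1} = 2
So g(9) = 2.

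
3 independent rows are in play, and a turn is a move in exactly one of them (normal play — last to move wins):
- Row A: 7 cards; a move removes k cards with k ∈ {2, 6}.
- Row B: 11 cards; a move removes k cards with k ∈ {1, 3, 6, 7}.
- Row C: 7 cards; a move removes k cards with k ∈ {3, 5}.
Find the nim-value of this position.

0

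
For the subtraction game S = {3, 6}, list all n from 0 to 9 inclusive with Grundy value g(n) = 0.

0, 1, 2, 9

Grundy values for subtraction set {3, 6}:
g(0) = mex{} = 0
g(1) = mex{} = 0
g(2) = mex{} = 0
g(3) = mex{0} = 1
g(4) = mex{0} = 1
g(5) = mex{0} = 1
g(6) = mex{0,1} = 2
g(7) = mex{0,1} = 2
g(8) = mex{0,1} = 2
g(9) = mex{1,2} = 0
The P-positions (g = 0) in 0..9 are 0, 1, 2, 9.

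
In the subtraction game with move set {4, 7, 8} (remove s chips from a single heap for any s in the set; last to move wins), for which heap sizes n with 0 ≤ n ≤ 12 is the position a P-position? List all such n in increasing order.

0, 1, 2, 3, 12

Grundy values for subtraction set {4, 7, 8}:
g(0) = mex{} = 0
g(1) = mex{} = 0
g(2) = mex{} = 0
g(3) = mex{} = 0
g(4) = mex{0} = 1
g(5) = mex{0} = 1
g(6) = mex{0} = 1
g(7) = mex{0} = 1
g(8) = mex{0,1} = 2
g(9) = mex{0,1} = 2
g(10) = mex{0,1} = 2
g(11) = mex{0,1} = 2
g(12) = mex{1,2} = 0
The P-positions (g = 0) in 0..12 are 0, 1, 2, 3, 12.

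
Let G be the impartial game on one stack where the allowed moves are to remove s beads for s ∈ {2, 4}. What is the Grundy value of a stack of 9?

Build the Grundy sequence with g(k) = mex{g(k−s) : s ∈ {2, 4}, s ≤ k}:
k:     0  1  2  3  4  5  6  7  8  9
g(k):  0  0  1  1  2  2  0  0  1  1
So g(9) = 1.

1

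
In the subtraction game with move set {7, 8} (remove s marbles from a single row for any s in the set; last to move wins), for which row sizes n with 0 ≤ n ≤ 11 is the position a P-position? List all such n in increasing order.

0, 1, 2, 3, 4, 5, 6

Build the Grundy sequence with g(k) = mex{g(k−s) : s ∈ {7, 8}, s ≤ k}:
k:     0  1  2  3  4  5  6  7  8  9 10 11
g(k):  0  0  0  0  0  0  0  1  1  1  1  1
The P-positions (g = 0) in 0..11 are 0, 1, 2, 3, 4, 5, 6.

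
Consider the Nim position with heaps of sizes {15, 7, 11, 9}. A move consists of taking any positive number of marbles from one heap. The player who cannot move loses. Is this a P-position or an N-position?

N-position

Nim-sum: 15 ⊕ 7 ⊕ 11 ⊕ 9 = 10.
The nim-sum is 10 ≠ 0, so this is an N-position: the player to move can win.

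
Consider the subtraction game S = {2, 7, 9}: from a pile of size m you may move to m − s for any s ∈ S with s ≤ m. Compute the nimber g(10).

Compute g(0), g(1), … for moves {2, 7, 9}:
g(0) = mex{} = 0
g(1) = mex{} = 0
g(2) = mex{0} = 1
g(3) = mex{0} = 1
g(4) = mex{1} = 0
g(5) = mex{1} = 0
g(6) = mex{0} = 1
g(7) = mex{0} = 1
g(8) = mex{0,1} = 2
g(9) = mex{0,1} = 2
g(10) = mex{0,1,2} = 3
So g(10) = 3.

3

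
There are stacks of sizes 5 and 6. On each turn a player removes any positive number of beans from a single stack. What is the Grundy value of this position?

Nim-sum: 5 ⊕ 6 = 3.

3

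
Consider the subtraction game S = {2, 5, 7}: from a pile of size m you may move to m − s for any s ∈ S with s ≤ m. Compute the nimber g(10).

0

Grundy values for subtraction set {2, 5, 7}:
k:     0  1  2  3  4  5  6  7  8  9 10
g(k):  0  0  1  1  0  2  1  3  2  2  0
So g(10) = 0.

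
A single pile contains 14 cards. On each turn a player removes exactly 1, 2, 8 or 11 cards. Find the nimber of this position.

2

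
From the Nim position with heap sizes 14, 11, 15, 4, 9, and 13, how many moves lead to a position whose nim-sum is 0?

5

Nim-sum: 14 XOR 11 XOR 15 XOR 4 XOR 9 XOR 13 = 10.
The overall nim-sum is X = 10. A heap of size p has a winning move iff p XOR X < p (reduce it to p XOR X).
  14: 14 XOR 10 = 4 < 14 — winning move (to 4).
  11: 11 XOR 10 = 1 < 11 — winning move (to 1).
  15: 15 XOR 10 = 5 < 15 — winning move (to 5).
  4: 4 XOR 10 = 14 ≥ 4 — no move.
  9: 9 XOR 10 = 3 < 9 — winning move (to 3).
  13: 13 XOR 10 = 7 < 13 — winning move (to 7).
That gives 5 winning moves.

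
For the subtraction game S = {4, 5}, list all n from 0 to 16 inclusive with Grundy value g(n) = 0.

Grundy values for subtraction set {4, 5}:
k:     0  1  2  3  4  5  6  7  8  9 10 11 12 13 14 15 16
g(k):  0  0  0  0  1  1  1  1  2  0  0  0  0  1  1  1  1
The P-positions (g = 0) in 0..16 are 0, 1, 2, 3, 9, 10, 11, 12.

0, 1, 2, 3, 9, 10, 11, 12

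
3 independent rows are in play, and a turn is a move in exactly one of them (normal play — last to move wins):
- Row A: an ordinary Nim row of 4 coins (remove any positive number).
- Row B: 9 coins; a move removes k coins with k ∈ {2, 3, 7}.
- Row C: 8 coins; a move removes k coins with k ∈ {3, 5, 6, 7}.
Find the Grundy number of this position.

Row A is a plain Nim row of size 4, so its Grundy value is 4.
For row B, compute g(0), g(1), … with moves {2, 3, 7}:
k:     0  1  2  3  4  5  6  7  8  9
g(k):  0  0  1  1  2  0  0  1  1  2
So g(9) = 2.
Build the Grundy sequence for row C with g(k) = mex{g(k−s) : s ∈ {3, 5, 6, 7}, s ≤ k}:
g(0) = mex{} = 0
g(1) = mex{} = 0
g(2) = mex{} = 0
g(3) = mex{0} = 1
g(4) = mex{0} = 1
g(5) = mex{0} = 1
g(6) = mex{0,1} = 2
g(7) = mex{0,1} = 2
g(8) = mex{0,1} = 2
So g(8) = 2.
The value of a disjunctive sum is the nim-sum of the parts.
Combined value = 4 XOR 2 XOR 2 = 4.

4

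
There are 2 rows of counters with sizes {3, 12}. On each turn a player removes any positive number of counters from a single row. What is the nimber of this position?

15

Compute the nim-sum pairwise:
3 ^ 12 = 15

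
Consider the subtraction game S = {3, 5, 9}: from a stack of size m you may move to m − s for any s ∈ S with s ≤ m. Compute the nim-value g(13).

2

Build the Grundy sequence with g(k) = mex{g(k−s) : s ∈ {3, 5, 9}, s ≤ k}:
k:     0  1  2  3  4  5  6  7  8  9 10 11 12 13
g(k):  0  0  0  1  1  1  2  2  0  3  3  1  0  2
So g(13) = 2.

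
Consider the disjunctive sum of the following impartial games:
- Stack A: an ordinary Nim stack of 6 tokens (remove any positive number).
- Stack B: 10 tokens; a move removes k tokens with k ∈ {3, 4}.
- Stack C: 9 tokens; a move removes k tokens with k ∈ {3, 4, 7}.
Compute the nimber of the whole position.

Stack A is a plain Nim stack of size 6, so its Grundy value is 6.
Grundy values for stack B (subtraction set {3, 4}):
g(0) = mex{} = 0
g(1) = mex{} = 0
g(2) = mex{} = 0
g(3) = mex{0} = 1
g(4) = mex{0} = 1
g(5) = mex{0} = 1
g(6) = mex{0,1} = 2
g(7) = mex{1} = 0
g(8) = mex{1} = 0
g(9) = mex{1,2} = 0
g(10) = mex{0,2} = 1
So g(10) = 1.
For stack C, compute g(0), g(1), … with moves {3, 4, 7}:
g(0) = mex{} = 0
g(1) = mex{} = 0
g(2) = mex{} = 0
g(3) = mex{0} = 1
g(4) = mex{0} = 1
g(5) = mex{0} = 1
g(6) = mex{0,1} = 2
g(7) = mex{0,1} = 2
g(8) = mex{0,1} = 2
g(9) = mex{0,1,2} = 3
So g(9) = 3.
By the Sprague-Grundy theorem, the Grundy value of a sum of independent games is the XOR of the component values.
Combined value = 6 XOR 1 XOR 3 = 4.

4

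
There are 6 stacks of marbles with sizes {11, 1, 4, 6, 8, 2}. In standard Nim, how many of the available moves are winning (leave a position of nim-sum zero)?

Write each in binary and XOR column by column:
  1011  (11)
  0001  (1)
  0100  (4)
  0110  (6)
  1000  (8)
  0010  (2)
  ----
  0010  (2)
The overall nim-sum is X = 2. A stack of size p has a winning move iff p XOR X < p (reduce it to p XOR X).
  11: 11 XOR 2 = 9 < 11 — winning move (to 9).
  1: 1 XOR 2 = 3 ≥ 1 — no move.
  4: 4 XOR 2 = 6 ≥ 4 — no move.
  6: 6 XOR 2 = 4 < 6 — winning move (to 4).
  8: 8 XOR 2 = 10 ≥ 8 — no move.
  2: 2 XOR 2 = 0 < 2 — winning move (to 0).
That gives 3 winning moves.

3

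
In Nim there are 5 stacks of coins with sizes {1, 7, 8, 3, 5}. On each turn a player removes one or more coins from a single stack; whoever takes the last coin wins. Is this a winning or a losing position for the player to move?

Winning position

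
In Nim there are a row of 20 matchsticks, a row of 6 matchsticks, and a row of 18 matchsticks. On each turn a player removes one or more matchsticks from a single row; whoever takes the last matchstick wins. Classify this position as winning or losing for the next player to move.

Losing position

Bitwise XOR of the heap sizes:
  10100  (20)
  00110  (6)
  10010  (18)
  -----
  00000  (0)
The nim-sum is 0, so this is a P-position: the player to move is in a losing position under optimal play.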